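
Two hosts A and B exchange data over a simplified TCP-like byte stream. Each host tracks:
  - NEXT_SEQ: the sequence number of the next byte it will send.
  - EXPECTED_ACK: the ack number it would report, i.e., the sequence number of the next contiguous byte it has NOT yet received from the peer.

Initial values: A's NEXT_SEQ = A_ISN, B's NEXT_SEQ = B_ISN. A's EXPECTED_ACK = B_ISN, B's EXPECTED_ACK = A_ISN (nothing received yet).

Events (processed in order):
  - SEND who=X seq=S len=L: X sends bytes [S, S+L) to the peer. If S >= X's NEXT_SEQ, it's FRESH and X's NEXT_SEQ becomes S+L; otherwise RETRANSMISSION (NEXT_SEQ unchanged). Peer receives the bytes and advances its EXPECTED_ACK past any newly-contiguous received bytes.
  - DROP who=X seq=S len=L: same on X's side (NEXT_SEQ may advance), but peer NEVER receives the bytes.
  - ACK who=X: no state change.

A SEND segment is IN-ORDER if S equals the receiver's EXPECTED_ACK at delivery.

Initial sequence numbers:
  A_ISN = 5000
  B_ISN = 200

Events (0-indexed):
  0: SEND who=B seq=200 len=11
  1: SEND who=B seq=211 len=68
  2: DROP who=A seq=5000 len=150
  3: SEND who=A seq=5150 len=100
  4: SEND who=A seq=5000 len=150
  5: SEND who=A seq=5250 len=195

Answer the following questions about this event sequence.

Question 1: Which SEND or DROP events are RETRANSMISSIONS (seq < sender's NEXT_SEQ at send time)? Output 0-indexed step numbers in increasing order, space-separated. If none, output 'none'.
Answer: 4

Derivation:
Step 0: SEND seq=200 -> fresh
Step 1: SEND seq=211 -> fresh
Step 2: DROP seq=5000 -> fresh
Step 3: SEND seq=5150 -> fresh
Step 4: SEND seq=5000 -> retransmit
Step 5: SEND seq=5250 -> fresh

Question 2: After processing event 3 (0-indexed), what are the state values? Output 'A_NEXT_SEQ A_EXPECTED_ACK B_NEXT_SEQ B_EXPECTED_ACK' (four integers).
After event 0: A_seq=5000 A_ack=211 B_seq=211 B_ack=5000
After event 1: A_seq=5000 A_ack=279 B_seq=279 B_ack=5000
After event 2: A_seq=5150 A_ack=279 B_seq=279 B_ack=5000
After event 3: A_seq=5250 A_ack=279 B_seq=279 B_ack=5000

5250 279 279 5000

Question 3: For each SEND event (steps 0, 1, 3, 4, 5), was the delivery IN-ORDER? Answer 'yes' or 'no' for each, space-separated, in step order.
Step 0: SEND seq=200 -> in-order
Step 1: SEND seq=211 -> in-order
Step 3: SEND seq=5150 -> out-of-order
Step 4: SEND seq=5000 -> in-order
Step 5: SEND seq=5250 -> in-order

Answer: yes yes no yes yes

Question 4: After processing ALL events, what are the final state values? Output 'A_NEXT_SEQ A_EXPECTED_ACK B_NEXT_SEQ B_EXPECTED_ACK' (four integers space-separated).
Answer: 5445 279 279 5445

Derivation:
After event 0: A_seq=5000 A_ack=211 B_seq=211 B_ack=5000
After event 1: A_seq=5000 A_ack=279 B_seq=279 B_ack=5000
After event 2: A_seq=5150 A_ack=279 B_seq=279 B_ack=5000
After event 3: A_seq=5250 A_ack=279 B_seq=279 B_ack=5000
After event 4: A_seq=5250 A_ack=279 B_seq=279 B_ack=5250
After event 5: A_seq=5445 A_ack=279 B_seq=279 B_ack=5445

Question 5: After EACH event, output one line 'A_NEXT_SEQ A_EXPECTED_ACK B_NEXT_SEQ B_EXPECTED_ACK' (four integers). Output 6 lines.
5000 211 211 5000
5000 279 279 5000
5150 279 279 5000
5250 279 279 5000
5250 279 279 5250
5445 279 279 5445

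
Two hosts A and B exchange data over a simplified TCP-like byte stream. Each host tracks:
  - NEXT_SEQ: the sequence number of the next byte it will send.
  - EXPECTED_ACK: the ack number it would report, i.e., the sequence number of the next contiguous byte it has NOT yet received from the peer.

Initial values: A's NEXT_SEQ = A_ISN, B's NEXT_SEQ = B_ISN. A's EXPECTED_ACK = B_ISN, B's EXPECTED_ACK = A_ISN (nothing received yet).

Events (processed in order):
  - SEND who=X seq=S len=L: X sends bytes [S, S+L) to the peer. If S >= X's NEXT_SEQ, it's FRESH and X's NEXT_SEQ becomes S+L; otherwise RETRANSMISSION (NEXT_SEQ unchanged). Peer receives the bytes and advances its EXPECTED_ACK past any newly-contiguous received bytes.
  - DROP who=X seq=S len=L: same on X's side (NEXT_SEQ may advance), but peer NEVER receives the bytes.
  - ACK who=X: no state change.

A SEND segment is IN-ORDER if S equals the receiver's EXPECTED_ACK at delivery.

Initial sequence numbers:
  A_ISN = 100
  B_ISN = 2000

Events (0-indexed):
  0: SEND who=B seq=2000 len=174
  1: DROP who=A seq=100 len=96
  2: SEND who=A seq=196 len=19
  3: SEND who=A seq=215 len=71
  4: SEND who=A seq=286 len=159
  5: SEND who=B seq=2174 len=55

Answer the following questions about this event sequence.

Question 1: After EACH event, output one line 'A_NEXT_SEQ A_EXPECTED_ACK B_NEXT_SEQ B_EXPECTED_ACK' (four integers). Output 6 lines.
100 2174 2174 100
196 2174 2174 100
215 2174 2174 100
286 2174 2174 100
445 2174 2174 100
445 2229 2229 100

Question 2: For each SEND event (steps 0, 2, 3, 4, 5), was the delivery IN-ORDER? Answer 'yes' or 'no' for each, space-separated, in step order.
Answer: yes no no no yes

Derivation:
Step 0: SEND seq=2000 -> in-order
Step 2: SEND seq=196 -> out-of-order
Step 3: SEND seq=215 -> out-of-order
Step 4: SEND seq=286 -> out-of-order
Step 5: SEND seq=2174 -> in-order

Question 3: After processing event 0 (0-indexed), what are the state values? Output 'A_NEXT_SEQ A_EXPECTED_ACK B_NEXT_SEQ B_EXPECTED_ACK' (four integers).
After event 0: A_seq=100 A_ack=2174 B_seq=2174 B_ack=100

100 2174 2174 100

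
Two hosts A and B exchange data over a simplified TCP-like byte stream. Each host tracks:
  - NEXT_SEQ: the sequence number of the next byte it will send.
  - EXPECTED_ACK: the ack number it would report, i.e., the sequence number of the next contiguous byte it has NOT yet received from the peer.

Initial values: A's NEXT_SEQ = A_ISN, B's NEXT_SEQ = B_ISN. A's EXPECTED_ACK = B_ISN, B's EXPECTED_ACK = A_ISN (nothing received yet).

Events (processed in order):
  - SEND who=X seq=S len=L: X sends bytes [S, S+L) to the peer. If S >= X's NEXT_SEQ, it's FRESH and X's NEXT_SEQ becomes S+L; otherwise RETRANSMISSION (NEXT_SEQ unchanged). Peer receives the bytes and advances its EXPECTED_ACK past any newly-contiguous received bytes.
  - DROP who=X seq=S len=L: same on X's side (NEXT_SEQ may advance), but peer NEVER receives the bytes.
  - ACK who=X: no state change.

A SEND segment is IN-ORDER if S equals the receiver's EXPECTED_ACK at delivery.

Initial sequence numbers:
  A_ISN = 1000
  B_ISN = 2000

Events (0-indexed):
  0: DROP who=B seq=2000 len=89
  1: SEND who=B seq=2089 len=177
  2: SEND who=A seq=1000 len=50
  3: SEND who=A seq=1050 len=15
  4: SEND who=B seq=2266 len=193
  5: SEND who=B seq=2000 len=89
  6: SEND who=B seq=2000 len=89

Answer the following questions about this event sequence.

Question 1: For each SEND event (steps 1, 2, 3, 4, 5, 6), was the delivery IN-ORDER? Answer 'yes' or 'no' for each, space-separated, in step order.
Answer: no yes yes no yes no

Derivation:
Step 1: SEND seq=2089 -> out-of-order
Step 2: SEND seq=1000 -> in-order
Step 3: SEND seq=1050 -> in-order
Step 4: SEND seq=2266 -> out-of-order
Step 5: SEND seq=2000 -> in-order
Step 6: SEND seq=2000 -> out-of-order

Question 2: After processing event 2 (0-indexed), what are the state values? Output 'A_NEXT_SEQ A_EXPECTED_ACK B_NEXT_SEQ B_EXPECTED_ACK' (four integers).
After event 0: A_seq=1000 A_ack=2000 B_seq=2089 B_ack=1000
After event 1: A_seq=1000 A_ack=2000 B_seq=2266 B_ack=1000
After event 2: A_seq=1050 A_ack=2000 B_seq=2266 B_ack=1050

1050 2000 2266 1050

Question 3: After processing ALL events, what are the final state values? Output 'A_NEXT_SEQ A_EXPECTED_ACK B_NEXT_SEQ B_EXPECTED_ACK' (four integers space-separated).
Answer: 1065 2459 2459 1065

Derivation:
After event 0: A_seq=1000 A_ack=2000 B_seq=2089 B_ack=1000
After event 1: A_seq=1000 A_ack=2000 B_seq=2266 B_ack=1000
After event 2: A_seq=1050 A_ack=2000 B_seq=2266 B_ack=1050
After event 3: A_seq=1065 A_ack=2000 B_seq=2266 B_ack=1065
After event 4: A_seq=1065 A_ack=2000 B_seq=2459 B_ack=1065
After event 5: A_seq=1065 A_ack=2459 B_seq=2459 B_ack=1065
After event 6: A_seq=1065 A_ack=2459 B_seq=2459 B_ack=1065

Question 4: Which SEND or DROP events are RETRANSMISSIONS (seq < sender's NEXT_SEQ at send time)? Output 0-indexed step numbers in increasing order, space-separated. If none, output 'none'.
Step 0: DROP seq=2000 -> fresh
Step 1: SEND seq=2089 -> fresh
Step 2: SEND seq=1000 -> fresh
Step 3: SEND seq=1050 -> fresh
Step 4: SEND seq=2266 -> fresh
Step 5: SEND seq=2000 -> retransmit
Step 6: SEND seq=2000 -> retransmit

Answer: 5 6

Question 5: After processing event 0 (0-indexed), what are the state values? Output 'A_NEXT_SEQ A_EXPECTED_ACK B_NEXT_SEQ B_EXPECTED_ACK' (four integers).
After event 0: A_seq=1000 A_ack=2000 B_seq=2089 B_ack=1000

1000 2000 2089 1000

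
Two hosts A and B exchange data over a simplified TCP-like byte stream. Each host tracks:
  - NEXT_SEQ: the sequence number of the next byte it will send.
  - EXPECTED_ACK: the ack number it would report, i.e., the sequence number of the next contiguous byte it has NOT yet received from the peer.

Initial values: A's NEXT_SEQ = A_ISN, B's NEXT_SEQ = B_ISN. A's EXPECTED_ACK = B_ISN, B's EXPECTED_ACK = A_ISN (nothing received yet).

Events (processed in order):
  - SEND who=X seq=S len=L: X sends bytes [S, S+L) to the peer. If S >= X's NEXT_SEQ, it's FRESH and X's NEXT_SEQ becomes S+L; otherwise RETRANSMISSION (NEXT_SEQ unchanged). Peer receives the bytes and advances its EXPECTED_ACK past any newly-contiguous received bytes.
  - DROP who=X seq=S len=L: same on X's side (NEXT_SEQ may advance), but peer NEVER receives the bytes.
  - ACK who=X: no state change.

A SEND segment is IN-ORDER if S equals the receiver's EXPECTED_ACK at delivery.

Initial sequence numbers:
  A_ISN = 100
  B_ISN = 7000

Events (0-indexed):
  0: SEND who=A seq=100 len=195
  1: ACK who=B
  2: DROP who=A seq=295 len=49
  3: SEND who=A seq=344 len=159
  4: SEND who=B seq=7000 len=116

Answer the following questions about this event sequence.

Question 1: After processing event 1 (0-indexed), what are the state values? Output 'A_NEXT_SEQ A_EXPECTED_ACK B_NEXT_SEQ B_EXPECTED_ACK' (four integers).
After event 0: A_seq=295 A_ack=7000 B_seq=7000 B_ack=295
After event 1: A_seq=295 A_ack=7000 B_seq=7000 B_ack=295

295 7000 7000 295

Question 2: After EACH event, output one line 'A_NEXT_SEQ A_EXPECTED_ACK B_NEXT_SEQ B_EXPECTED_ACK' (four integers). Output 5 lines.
295 7000 7000 295
295 7000 7000 295
344 7000 7000 295
503 7000 7000 295
503 7116 7116 295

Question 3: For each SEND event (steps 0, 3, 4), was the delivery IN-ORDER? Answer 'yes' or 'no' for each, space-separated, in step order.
Answer: yes no yes

Derivation:
Step 0: SEND seq=100 -> in-order
Step 3: SEND seq=344 -> out-of-order
Step 4: SEND seq=7000 -> in-order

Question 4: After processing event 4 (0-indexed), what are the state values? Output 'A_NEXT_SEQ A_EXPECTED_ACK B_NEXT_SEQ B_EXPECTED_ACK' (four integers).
After event 0: A_seq=295 A_ack=7000 B_seq=7000 B_ack=295
After event 1: A_seq=295 A_ack=7000 B_seq=7000 B_ack=295
After event 2: A_seq=344 A_ack=7000 B_seq=7000 B_ack=295
After event 3: A_seq=503 A_ack=7000 B_seq=7000 B_ack=295
After event 4: A_seq=503 A_ack=7116 B_seq=7116 B_ack=295

503 7116 7116 295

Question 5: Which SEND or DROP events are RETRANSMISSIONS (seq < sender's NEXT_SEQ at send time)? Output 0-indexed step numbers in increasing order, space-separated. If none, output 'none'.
Step 0: SEND seq=100 -> fresh
Step 2: DROP seq=295 -> fresh
Step 3: SEND seq=344 -> fresh
Step 4: SEND seq=7000 -> fresh

Answer: none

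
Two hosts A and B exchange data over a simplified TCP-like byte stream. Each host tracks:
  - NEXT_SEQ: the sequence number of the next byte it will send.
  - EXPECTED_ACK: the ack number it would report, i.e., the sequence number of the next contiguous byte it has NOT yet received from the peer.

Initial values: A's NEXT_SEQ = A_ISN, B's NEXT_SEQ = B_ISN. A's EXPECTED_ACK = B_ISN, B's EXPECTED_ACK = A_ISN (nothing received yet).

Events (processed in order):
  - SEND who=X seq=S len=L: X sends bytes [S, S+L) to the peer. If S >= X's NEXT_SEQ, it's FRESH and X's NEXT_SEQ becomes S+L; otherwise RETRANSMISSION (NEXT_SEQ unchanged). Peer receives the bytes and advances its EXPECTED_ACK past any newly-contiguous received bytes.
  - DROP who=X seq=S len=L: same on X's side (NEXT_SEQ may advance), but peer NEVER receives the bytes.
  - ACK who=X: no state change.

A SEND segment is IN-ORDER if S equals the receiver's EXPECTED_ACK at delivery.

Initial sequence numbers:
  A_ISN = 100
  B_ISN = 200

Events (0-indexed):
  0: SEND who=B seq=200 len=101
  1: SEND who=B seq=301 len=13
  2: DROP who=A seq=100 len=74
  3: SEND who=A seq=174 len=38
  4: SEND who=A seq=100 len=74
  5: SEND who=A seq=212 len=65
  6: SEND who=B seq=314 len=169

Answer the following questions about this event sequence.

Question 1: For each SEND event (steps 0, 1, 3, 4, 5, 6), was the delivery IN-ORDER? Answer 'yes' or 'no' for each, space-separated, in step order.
Answer: yes yes no yes yes yes

Derivation:
Step 0: SEND seq=200 -> in-order
Step 1: SEND seq=301 -> in-order
Step 3: SEND seq=174 -> out-of-order
Step 4: SEND seq=100 -> in-order
Step 5: SEND seq=212 -> in-order
Step 6: SEND seq=314 -> in-order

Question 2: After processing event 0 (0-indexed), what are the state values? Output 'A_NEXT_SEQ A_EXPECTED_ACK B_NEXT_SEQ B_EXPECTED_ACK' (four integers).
After event 0: A_seq=100 A_ack=301 B_seq=301 B_ack=100

100 301 301 100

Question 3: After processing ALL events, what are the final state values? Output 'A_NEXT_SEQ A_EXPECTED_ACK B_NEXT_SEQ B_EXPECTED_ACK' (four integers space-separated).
After event 0: A_seq=100 A_ack=301 B_seq=301 B_ack=100
After event 1: A_seq=100 A_ack=314 B_seq=314 B_ack=100
After event 2: A_seq=174 A_ack=314 B_seq=314 B_ack=100
After event 3: A_seq=212 A_ack=314 B_seq=314 B_ack=100
After event 4: A_seq=212 A_ack=314 B_seq=314 B_ack=212
After event 5: A_seq=277 A_ack=314 B_seq=314 B_ack=277
After event 6: A_seq=277 A_ack=483 B_seq=483 B_ack=277

Answer: 277 483 483 277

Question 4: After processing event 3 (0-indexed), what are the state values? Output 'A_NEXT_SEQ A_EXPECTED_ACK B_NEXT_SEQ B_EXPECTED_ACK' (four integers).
After event 0: A_seq=100 A_ack=301 B_seq=301 B_ack=100
After event 1: A_seq=100 A_ack=314 B_seq=314 B_ack=100
After event 2: A_seq=174 A_ack=314 B_seq=314 B_ack=100
After event 3: A_seq=212 A_ack=314 B_seq=314 B_ack=100

212 314 314 100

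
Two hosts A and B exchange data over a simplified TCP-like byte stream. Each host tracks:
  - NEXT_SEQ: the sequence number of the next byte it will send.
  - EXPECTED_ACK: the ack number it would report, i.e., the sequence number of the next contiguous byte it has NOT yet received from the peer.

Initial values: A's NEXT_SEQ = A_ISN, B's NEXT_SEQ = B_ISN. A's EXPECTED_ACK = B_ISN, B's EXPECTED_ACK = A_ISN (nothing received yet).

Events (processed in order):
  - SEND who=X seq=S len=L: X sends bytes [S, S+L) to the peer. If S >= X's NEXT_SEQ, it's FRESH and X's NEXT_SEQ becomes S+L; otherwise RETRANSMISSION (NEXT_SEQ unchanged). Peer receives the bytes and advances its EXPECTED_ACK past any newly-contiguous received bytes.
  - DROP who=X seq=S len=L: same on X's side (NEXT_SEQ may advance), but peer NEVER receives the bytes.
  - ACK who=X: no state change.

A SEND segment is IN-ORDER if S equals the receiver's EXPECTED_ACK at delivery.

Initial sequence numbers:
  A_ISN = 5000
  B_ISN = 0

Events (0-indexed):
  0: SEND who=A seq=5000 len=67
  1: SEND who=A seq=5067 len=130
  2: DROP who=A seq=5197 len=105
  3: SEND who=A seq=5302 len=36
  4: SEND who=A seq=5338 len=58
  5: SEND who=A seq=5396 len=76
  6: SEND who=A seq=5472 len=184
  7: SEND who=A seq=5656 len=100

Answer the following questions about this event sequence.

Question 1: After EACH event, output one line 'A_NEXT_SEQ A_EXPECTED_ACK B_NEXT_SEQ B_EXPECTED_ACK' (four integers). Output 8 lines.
5067 0 0 5067
5197 0 0 5197
5302 0 0 5197
5338 0 0 5197
5396 0 0 5197
5472 0 0 5197
5656 0 0 5197
5756 0 0 5197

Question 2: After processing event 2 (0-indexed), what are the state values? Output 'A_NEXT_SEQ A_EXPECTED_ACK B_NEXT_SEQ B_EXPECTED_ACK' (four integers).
After event 0: A_seq=5067 A_ack=0 B_seq=0 B_ack=5067
After event 1: A_seq=5197 A_ack=0 B_seq=0 B_ack=5197
After event 2: A_seq=5302 A_ack=0 B_seq=0 B_ack=5197

5302 0 0 5197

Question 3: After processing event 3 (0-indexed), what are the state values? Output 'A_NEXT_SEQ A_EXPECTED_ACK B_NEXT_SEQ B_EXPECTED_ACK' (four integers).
After event 0: A_seq=5067 A_ack=0 B_seq=0 B_ack=5067
After event 1: A_seq=5197 A_ack=0 B_seq=0 B_ack=5197
After event 2: A_seq=5302 A_ack=0 B_seq=0 B_ack=5197
After event 3: A_seq=5338 A_ack=0 B_seq=0 B_ack=5197

5338 0 0 5197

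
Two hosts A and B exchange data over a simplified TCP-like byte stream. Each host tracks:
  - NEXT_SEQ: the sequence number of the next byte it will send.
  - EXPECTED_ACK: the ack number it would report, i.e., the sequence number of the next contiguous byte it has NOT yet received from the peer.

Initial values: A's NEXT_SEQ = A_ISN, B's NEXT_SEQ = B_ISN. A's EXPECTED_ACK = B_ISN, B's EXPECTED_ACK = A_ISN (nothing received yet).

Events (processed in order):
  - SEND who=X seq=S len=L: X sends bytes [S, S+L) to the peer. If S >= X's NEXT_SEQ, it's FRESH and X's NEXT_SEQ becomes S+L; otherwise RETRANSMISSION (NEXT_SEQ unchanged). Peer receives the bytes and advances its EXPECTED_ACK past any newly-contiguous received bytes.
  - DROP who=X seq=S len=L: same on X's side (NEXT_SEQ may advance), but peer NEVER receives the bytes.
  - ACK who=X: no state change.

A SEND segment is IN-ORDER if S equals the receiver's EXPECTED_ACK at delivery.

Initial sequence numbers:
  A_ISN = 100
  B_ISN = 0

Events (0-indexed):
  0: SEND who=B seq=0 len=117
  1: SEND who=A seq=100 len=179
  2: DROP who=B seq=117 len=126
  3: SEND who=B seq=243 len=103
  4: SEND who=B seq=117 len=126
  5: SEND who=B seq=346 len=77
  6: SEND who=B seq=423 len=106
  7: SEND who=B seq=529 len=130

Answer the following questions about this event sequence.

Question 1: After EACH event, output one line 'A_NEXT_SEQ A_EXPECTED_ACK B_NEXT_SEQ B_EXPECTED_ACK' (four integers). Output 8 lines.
100 117 117 100
279 117 117 279
279 117 243 279
279 117 346 279
279 346 346 279
279 423 423 279
279 529 529 279
279 659 659 279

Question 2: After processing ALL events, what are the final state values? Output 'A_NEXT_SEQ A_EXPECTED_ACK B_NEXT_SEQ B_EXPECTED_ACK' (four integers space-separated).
After event 0: A_seq=100 A_ack=117 B_seq=117 B_ack=100
After event 1: A_seq=279 A_ack=117 B_seq=117 B_ack=279
After event 2: A_seq=279 A_ack=117 B_seq=243 B_ack=279
After event 3: A_seq=279 A_ack=117 B_seq=346 B_ack=279
After event 4: A_seq=279 A_ack=346 B_seq=346 B_ack=279
After event 5: A_seq=279 A_ack=423 B_seq=423 B_ack=279
After event 6: A_seq=279 A_ack=529 B_seq=529 B_ack=279
After event 7: A_seq=279 A_ack=659 B_seq=659 B_ack=279

Answer: 279 659 659 279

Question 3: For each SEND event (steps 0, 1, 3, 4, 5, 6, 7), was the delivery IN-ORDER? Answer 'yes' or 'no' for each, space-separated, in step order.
Step 0: SEND seq=0 -> in-order
Step 1: SEND seq=100 -> in-order
Step 3: SEND seq=243 -> out-of-order
Step 4: SEND seq=117 -> in-order
Step 5: SEND seq=346 -> in-order
Step 6: SEND seq=423 -> in-order
Step 7: SEND seq=529 -> in-order

Answer: yes yes no yes yes yes yes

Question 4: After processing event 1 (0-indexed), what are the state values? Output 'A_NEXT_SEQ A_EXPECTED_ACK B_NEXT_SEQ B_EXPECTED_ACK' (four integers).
After event 0: A_seq=100 A_ack=117 B_seq=117 B_ack=100
After event 1: A_seq=279 A_ack=117 B_seq=117 B_ack=279

279 117 117 279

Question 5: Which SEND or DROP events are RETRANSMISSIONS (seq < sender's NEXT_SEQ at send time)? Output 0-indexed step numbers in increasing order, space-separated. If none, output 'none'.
Step 0: SEND seq=0 -> fresh
Step 1: SEND seq=100 -> fresh
Step 2: DROP seq=117 -> fresh
Step 3: SEND seq=243 -> fresh
Step 4: SEND seq=117 -> retransmit
Step 5: SEND seq=346 -> fresh
Step 6: SEND seq=423 -> fresh
Step 7: SEND seq=529 -> fresh

Answer: 4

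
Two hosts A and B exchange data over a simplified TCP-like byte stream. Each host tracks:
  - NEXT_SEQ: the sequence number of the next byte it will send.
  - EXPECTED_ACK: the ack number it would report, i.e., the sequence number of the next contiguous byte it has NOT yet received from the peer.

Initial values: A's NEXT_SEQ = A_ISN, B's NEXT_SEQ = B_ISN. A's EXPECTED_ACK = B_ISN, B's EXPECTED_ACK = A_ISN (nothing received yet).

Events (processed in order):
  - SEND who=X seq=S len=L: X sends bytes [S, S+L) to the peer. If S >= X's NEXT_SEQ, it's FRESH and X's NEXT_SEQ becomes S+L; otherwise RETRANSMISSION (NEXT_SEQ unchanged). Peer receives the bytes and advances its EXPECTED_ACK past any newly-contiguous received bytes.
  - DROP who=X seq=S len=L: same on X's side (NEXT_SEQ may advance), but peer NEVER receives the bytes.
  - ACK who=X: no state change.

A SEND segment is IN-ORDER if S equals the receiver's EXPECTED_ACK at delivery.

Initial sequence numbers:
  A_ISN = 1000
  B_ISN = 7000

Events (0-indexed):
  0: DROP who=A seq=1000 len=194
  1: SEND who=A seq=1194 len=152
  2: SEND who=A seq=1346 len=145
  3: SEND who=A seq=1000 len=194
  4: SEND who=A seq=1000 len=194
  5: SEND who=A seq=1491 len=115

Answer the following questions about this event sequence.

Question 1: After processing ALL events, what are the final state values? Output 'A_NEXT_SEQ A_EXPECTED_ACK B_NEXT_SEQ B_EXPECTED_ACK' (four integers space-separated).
After event 0: A_seq=1194 A_ack=7000 B_seq=7000 B_ack=1000
After event 1: A_seq=1346 A_ack=7000 B_seq=7000 B_ack=1000
After event 2: A_seq=1491 A_ack=7000 B_seq=7000 B_ack=1000
After event 3: A_seq=1491 A_ack=7000 B_seq=7000 B_ack=1491
After event 4: A_seq=1491 A_ack=7000 B_seq=7000 B_ack=1491
After event 5: A_seq=1606 A_ack=7000 B_seq=7000 B_ack=1606

Answer: 1606 7000 7000 1606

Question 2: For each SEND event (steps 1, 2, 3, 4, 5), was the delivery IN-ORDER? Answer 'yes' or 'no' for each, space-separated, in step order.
Step 1: SEND seq=1194 -> out-of-order
Step 2: SEND seq=1346 -> out-of-order
Step 3: SEND seq=1000 -> in-order
Step 4: SEND seq=1000 -> out-of-order
Step 5: SEND seq=1491 -> in-order

Answer: no no yes no yes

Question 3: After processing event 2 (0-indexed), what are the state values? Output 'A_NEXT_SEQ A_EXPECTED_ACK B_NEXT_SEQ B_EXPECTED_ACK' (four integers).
After event 0: A_seq=1194 A_ack=7000 B_seq=7000 B_ack=1000
After event 1: A_seq=1346 A_ack=7000 B_seq=7000 B_ack=1000
After event 2: A_seq=1491 A_ack=7000 B_seq=7000 B_ack=1000

1491 7000 7000 1000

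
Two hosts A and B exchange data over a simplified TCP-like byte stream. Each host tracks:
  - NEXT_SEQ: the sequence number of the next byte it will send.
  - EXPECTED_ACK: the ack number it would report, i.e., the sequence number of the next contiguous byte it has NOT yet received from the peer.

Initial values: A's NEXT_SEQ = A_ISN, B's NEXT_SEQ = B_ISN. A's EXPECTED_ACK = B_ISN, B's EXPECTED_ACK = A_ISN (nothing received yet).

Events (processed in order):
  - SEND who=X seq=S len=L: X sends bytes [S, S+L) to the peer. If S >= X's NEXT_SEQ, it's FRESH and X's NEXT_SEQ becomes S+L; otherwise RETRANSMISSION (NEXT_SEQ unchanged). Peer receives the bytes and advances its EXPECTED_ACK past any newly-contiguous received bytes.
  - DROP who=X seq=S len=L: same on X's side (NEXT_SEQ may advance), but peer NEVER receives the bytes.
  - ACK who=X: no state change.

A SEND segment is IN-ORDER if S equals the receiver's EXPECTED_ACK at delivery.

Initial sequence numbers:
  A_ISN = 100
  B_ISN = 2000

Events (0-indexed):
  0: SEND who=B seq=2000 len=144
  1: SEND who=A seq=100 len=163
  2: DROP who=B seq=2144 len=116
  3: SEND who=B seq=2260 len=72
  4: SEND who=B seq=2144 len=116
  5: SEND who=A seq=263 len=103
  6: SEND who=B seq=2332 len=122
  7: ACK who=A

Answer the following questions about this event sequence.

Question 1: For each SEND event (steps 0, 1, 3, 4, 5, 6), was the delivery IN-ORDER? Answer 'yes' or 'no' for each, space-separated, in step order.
Answer: yes yes no yes yes yes

Derivation:
Step 0: SEND seq=2000 -> in-order
Step 1: SEND seq=100 -> in-order
Step 3: SEND seq=2260 -> out-of-order
Step 4: SEND seq=2144 -> in-order
Step 5: SEND seq=263 -> in-order
Step 6: SEND seq=2332 -> in-order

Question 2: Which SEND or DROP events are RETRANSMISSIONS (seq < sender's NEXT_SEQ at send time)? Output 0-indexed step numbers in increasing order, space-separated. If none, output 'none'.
Answer: 4

Derivation:
Step 0: SEND seq=2000 -> fresh
Step 1: SEND seq=100 -> fresh
Step 2: DROP seq=2144 -> fresh
Step 3: SEND seq=2260 -> fresh
Step 4: SEND seq=2144 -> retransmit
Step 5: SEND seq=263 -> fresh
Step 6: SEND seq=2332 -> fresh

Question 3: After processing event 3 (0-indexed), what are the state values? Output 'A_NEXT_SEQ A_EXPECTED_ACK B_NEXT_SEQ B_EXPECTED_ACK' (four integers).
After event 0: A_seq=100 A_ack=2144 B_seq=2144 B_ack=100
After event 1: A_seq=263 A_ack=2144 B_seq=2144 B_ack=263
After event 2: A_seq=263 A_ack=2144 B_seq=2260 B_ack=263
After event 3: A_seq=263 A_ack=2144 B_seq=2332 B_ack=263

263 2144 2332 263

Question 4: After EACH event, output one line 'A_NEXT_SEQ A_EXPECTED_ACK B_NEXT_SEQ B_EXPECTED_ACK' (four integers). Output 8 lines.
100 2144 2144 100
263 2144 2144 263
263 2144 2260 263
263 2144 2332 263
263 2332 2332 263
366 2332 2332 366
366 2454 2454 366
366 2454 2454 366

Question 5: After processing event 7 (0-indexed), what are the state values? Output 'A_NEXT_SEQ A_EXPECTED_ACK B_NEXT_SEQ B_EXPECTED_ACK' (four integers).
After event 0: A_seq=100 A_ack=2144 B_seq=2144 B_ack=100
After event 1: A_seq=263 A_ack=2144 B_seq=2144 B_ack=263
After event 2: A_seq=263 A_ack=2144 B_seq=2260 B_ack=263
After event 3: A_seq=263 A_ack=2144 B_seq=2332 B_ack=263
After event 4: A_seq=263 A_ack=2332 B_seq=2332 B_ack=263
After event 5: A_seq=366 A_ack=2332 B_seq=2332 B_ack=366
After event 6: A_seq=366 A_ack=2454 B_seq=2454 B_ack=366
After event 7: A_seq=366 A_ack=2454 B_seq=2454 B_ack=366

366 2454 2454 366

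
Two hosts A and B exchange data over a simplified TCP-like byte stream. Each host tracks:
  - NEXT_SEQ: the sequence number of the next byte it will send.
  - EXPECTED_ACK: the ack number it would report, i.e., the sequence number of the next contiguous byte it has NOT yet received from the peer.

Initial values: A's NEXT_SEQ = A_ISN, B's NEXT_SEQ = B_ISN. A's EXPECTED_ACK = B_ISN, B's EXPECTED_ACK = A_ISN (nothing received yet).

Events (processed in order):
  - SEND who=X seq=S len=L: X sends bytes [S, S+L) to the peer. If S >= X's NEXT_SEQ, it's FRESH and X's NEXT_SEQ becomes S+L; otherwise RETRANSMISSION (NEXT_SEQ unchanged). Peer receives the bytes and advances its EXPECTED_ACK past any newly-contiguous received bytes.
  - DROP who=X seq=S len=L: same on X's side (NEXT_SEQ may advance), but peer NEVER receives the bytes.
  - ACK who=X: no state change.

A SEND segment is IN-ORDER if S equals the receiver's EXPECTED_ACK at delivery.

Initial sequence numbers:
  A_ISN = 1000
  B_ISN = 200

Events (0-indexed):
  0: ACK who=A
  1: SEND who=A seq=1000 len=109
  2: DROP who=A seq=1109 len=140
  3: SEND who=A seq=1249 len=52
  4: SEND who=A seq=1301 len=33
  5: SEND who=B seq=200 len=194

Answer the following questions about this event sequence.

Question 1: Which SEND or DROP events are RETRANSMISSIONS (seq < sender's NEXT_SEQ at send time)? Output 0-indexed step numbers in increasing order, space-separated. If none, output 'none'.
Answer: none

Derivation:
Step 1: SEND seq=1000 -> fresh
Step 2: DROP seq=1109 -> fresh
Step 3: SEND seq=1249 -> fresh
Step 4: SEND seq=1301 -> fresh
Step 5: SEND seq=200 -> fresh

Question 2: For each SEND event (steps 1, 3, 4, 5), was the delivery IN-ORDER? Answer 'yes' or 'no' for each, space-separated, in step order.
Step 1: SEND seq=1000 -> in-order
Step 3: SEND seq=1249 -> out-of-order
Step 4: SEND seq=1301 -> out-of-order
Step 5: SEND seq=200 -> in-order

Answer: yes no no yes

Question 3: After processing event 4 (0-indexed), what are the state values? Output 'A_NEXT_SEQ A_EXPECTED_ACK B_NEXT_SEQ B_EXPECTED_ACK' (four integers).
After event 0: A_seq=1000 A_ack=200 B_seq=200 B_ack=1000
After event 1: A_seq=1109 A_ack=200 B_seq=200 B_ack=1109
After event 2: A_seq=1249 A_ack=200 B_seq=200 B_ack=1109
After event 3: A_seq=1301 A_ack=200 B_seq=200 B_ack=1109
After event 4: A_seq=1334 A_ack=200 B_seq=200 B_ack=1109

1334 200 200 1109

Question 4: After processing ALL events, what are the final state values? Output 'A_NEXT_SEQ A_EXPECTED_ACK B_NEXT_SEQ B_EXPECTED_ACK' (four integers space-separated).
After event 0: A_seq=1000 A_ack=200 B_seq=200 B_ack=1000
After event 1: A_seq=1109 A_ack=200 B_seq=200 B_ack=1109
After event 2: A_seq=1249 A_ack=200 B_seq=200 B_ack=1109
After event 3: A_seq=1301 A_ack=200 B_seq=200 B_ack=1109
After event 4: A_seq=1334 A_ack=200 B_seq=200 B_ack=1109
After event 5: A_seq=1334 A_ack=394 B_seq=394 B_ack=1109

Answer: 1334 394 394 1109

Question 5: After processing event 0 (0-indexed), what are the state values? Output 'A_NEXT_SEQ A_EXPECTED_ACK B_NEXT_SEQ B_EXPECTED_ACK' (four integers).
After event 0: A_seq=1000 A_ack=200 B_seq=200 B_ack=1000

1000 200 200 1000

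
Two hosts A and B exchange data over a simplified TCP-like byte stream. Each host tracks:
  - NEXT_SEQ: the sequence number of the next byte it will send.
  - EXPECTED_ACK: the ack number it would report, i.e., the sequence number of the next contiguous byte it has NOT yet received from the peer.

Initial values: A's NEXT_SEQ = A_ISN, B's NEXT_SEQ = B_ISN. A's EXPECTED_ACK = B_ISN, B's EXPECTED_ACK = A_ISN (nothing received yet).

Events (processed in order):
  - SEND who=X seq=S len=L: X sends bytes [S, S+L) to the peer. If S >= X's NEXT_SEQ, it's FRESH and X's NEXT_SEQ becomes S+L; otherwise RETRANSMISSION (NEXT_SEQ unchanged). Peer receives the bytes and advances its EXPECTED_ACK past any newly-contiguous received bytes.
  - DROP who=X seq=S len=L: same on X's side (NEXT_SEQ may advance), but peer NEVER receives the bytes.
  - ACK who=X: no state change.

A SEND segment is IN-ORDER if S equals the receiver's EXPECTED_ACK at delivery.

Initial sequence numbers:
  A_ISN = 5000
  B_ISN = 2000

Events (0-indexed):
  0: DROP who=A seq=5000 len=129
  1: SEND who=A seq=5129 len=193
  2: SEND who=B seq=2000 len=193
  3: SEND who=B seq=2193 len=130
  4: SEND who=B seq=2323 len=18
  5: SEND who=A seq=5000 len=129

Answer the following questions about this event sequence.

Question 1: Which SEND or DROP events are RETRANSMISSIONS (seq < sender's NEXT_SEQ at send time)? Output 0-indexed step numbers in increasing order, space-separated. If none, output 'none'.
Step 0: DROP seq=5000 -> fresh
Step 1: SEND seq=5129 -> fresh
Step 2: SEND seq=2000 -> fresh
Step 3: SEND seq=2193 -> fresh
Step 4: SEND seq=2323 -> fresh
Step 5: SEND seq=5000 -> retransmit

Answer: 5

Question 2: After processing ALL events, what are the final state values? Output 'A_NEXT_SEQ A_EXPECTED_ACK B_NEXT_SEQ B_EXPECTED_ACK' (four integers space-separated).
Answer: 5322 2341 2341 5322

Derivation:
After event 0: A_seq=5129 A_ack=2000 B_seq=2000 B_ack=5000
After event 1: A_seq=5322 A_ack=2000 B_seq=2000 B_ack=5000
After event 2: A_seq=5322 A_ack=2193 B_seq=2193 B_ack=5000
After event 3: A_seq=5322 A_ack=2323 B_seq=2323 B_ack=5000
After event 4: A_seq=5322 A_ack=2341 B_seq=2341 B_ack=5000
After event 5: A_seq=5322 A_ack=2341 B_seq=2341 B_ack=5322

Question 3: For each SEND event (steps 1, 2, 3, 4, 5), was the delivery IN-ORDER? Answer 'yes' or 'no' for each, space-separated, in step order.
Answer: no yes yes yes yes

Derivation:
Step 1: SEND seq=5129 -> out-of-order
Step 2: SEND seq=2000 -> in-order
Step 3: SEND seq=2193 -> in-order
Step 4: SEND seq=2323 -> in-order
Step 5: SEND seq=5000 -> in-order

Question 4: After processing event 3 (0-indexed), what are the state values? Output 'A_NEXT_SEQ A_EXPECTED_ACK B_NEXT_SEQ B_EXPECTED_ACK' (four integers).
After event 0: A_seq=5129 A_ack=2000 B_seq=2000 B_ack=5000
After event 1: A_seq=5322 A_ack=2000 B_seq=2000 B_ack=5000
After event 2: A_seq=5322 A_ack=2193 B_seq=2193 B_ack=5000
After event 3: A_seq=5322 A_ack=2323 B_seq=2323 B_ack=5000

5322 2323 2323 5000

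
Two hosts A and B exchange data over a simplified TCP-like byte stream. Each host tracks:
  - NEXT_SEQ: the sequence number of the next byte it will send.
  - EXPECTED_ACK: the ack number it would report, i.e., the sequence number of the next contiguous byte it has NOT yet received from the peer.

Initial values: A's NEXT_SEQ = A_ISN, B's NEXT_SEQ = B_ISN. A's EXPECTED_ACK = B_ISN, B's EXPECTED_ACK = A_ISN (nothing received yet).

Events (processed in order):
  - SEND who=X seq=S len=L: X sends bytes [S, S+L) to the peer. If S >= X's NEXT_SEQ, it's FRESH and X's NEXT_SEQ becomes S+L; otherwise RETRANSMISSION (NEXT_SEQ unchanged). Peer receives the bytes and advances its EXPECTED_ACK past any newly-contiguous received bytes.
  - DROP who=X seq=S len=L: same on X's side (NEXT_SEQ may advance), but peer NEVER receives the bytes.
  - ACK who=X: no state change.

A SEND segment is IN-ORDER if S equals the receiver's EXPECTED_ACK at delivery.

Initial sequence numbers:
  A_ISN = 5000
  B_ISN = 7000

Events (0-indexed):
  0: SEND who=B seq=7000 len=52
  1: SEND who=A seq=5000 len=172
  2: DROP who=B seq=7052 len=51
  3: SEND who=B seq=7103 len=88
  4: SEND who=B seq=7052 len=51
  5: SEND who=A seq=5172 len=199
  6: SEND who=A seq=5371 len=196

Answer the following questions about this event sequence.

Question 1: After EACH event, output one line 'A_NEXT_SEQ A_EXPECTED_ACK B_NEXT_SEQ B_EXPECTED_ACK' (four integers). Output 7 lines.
5000 7052 7052 5000
5172 7052 7052 5172
5172 7052 7103 5172
5172 7052 7191 5172
5172 7191 7191 5172
5371 7191 7191 5371
5567 7191 7191 5567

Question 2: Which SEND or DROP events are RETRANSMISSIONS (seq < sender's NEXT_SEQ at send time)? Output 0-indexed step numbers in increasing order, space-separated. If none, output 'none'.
Step 0: SEND seq=7000 -> fresh
Step 1: SEND seq=5000 -> fresh
Step 2: DROP seq=7052 -> fresh
Step 3: SEND seq=7103 -> fresh
Step 4: SEND seq=7052 -> retransmit
Step 5: SEND seq=5172 -> fresh
Step 6: SEND seq=5371 -> fresh

Answer: 4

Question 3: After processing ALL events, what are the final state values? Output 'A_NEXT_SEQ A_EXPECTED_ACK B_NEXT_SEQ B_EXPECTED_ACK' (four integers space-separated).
Answer: 5567 7191 7191 5567

Derivation:
After event 0: A_seq=5000 A_ack=7052 B_seq=7052 B_ack=5000
After event 1: A_seq=5172 A_ack=7052 B_seq=7052 B_ack=5172
After event 2: A_seq=5172 A_ack=7052 B_seq=7103 B_ack=5172
After event 3: A_seq=5172 A_ack=7052 B_seq=7191 B_ack=5172
After event 4: A_seq=5172 A_ack=7191 B_seq=7191 B_ack=5172
After event 5: A_seq=5371 A_ack=7191 B_seq=7191 B_ack=5371
After event 6: A_seq=5567 A_ack=7191 B_seq=7191 B_ack=5567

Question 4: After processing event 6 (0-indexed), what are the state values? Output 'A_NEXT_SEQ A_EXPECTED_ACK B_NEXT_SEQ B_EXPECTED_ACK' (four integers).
After event 0: A_seq=5000 A_ack=7052 B_seq=7052 B_ack=5000
After event 1: A_seq=5172 A_ack=7052 B_seq=7052 B_ack=5172
After event 2: A_seq=5172 A_ack=7052 B_seq=7103 B_ack=5172
After event 3: A_seq=5172 A_ack=7052 B_seq=7191 B_ack=5172
After event 4: A_seq=5172 A_ack=7191 B_seq=7191 B_ack=5172
After event 5: A_seq=5371 A_ack=7191 B_seq=7191 B_ack=5371
After event 6: A_seq=5567 A_ack=7191 B_seq=7191 B_ack=5567

5567 7191 7191 5567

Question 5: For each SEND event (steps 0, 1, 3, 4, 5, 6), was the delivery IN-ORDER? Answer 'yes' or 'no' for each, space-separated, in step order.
Answer: yes yes no yes yes yes

Derivation:
Step 0: SEND seq=7000 -> in-order
Step 1: SEND seq=5000 -> in-order
Step 3: SEND seq=7103 -> out-of-order
Step 4: SEND seq=7052 -> in-order
Step 5: SEND seq=5172 -> in-order
Step 6: SEND seq=5371 -> in-order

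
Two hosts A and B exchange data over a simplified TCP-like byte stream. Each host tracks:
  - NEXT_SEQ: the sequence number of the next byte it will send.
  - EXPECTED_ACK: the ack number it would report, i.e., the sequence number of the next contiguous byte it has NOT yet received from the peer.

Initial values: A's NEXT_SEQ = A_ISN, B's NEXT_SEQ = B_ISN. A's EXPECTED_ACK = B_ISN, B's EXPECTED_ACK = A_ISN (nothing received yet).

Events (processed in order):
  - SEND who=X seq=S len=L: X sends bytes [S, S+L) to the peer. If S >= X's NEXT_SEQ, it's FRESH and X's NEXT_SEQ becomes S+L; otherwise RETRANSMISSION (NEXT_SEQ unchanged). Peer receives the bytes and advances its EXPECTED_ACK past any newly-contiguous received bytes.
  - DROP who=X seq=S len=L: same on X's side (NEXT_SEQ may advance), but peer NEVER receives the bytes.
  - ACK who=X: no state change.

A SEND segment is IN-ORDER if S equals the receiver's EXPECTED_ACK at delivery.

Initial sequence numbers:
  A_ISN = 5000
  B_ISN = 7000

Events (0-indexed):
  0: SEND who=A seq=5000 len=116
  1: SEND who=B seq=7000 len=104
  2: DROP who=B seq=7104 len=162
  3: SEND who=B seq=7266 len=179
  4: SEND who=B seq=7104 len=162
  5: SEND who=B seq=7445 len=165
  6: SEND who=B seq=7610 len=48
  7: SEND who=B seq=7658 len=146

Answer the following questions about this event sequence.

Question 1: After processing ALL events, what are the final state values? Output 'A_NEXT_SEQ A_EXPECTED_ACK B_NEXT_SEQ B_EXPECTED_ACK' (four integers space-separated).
After event 0: A_seq=5116 A_ack=7000 B_seq=7000 B_ack=5116
After event 1: A_seq=5116 A_ack=7104 B_seq=7104 B_ack=5116
After event 2: A_seq=5116 A_ack=7104 B_seq=7266 B_ack=5116
After event 3: A_seq=5116 A_ack=7104 B_seq=7445 B_ack=5116
After event 4: A_seq=5116 A_ack=7445 B_seq=7445 B_ack=5116
After event 5: A_seq=5116 A_ack=7610 B_seq=7610 B_ack=5116
After event 6: A_seq=5116 A_ack=7658 B_seq=7658 B_ack=5116
After event 7: A_seq=5116 A_ack=7804 B_seq=7804 B_ack=5116

Answer: 5116 7804 7804 5116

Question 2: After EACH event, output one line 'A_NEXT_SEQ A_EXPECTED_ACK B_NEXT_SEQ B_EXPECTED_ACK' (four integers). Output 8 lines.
5116 7000 7000 5116
5116 7104 7104 5116
5116 7104 7266 5116
5116 7104 7445 5116
5116 7445 7445 5116
5116 7610 7610 5116
5116 7658 7658 5116
5116 7804 7804 5116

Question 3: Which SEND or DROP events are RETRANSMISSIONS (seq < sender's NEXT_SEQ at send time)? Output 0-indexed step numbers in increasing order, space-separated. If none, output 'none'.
Answer: 4

Derivation:
Step 0: SEND seq=5000 -> fresh
Step 1: SEND seq=7000 -> fresh
Step 2: DROP seq=7104 -> fresh
Step 3: SEND seq=7266 -> fresh
Step 4: SEND seq=7104 -> retransmit
Step 5: SEND seq=7445 -> fresh
Step 6: SEND seq=7610 -> fresh
Step 7: SEND seq=7658 -> fresh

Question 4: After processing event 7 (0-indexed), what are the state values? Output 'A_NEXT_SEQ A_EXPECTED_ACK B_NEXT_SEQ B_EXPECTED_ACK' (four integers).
After event 0: A_seq=5116 A_ack=7000 B_seq=7000 B_ack=5116
After event 1: A_seq=5116 A_ack=7104 B_seq=7104 B_ack=5116
After event 2: A_seq=5116 A_ack=7104 B_seq=7266 B_ack=5116
After event 3: A_seq=5116 A_ack=7104 B_seq=7445 B_ack=5116
After event 4: A_seq=5116 A_ack=7445 B_seq=7445 B_ack=5116
After event 5: A_seq=5116 A_ack=7610 B_seq=7610 B_ack=5116
After event 6: A_seq=5116 A_ack=7658 B_seq=7658 B_ack=5116
After event 7: A_seq=5116 A_ack=7804 B_seq=7804 B_ack=5116

5116 7804 7804 5116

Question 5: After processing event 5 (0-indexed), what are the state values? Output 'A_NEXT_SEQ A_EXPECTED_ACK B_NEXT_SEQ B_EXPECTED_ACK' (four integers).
After event 0: A_seq=5116 A_ack=7000 B_seq=7000 B_ack=5116
After event 1: A_seq=5116 A_ack=7104 B_seq=7104 B_ack=5116
After event 2: A_seq=5116 A_ack=7104 B_seq=7266 B_ack=5116
After event 3: A_seq=5116 A_ack=7104 B_seq=7445 B_ack=5116
After event 4: A_seq=5116 A_ack=7445 B_seq=7445 B_ack=5116
After event 5: A_seq=5116 A_ack=7610 B_seq=7610 B_ack=5116

5116 7610 7610 5116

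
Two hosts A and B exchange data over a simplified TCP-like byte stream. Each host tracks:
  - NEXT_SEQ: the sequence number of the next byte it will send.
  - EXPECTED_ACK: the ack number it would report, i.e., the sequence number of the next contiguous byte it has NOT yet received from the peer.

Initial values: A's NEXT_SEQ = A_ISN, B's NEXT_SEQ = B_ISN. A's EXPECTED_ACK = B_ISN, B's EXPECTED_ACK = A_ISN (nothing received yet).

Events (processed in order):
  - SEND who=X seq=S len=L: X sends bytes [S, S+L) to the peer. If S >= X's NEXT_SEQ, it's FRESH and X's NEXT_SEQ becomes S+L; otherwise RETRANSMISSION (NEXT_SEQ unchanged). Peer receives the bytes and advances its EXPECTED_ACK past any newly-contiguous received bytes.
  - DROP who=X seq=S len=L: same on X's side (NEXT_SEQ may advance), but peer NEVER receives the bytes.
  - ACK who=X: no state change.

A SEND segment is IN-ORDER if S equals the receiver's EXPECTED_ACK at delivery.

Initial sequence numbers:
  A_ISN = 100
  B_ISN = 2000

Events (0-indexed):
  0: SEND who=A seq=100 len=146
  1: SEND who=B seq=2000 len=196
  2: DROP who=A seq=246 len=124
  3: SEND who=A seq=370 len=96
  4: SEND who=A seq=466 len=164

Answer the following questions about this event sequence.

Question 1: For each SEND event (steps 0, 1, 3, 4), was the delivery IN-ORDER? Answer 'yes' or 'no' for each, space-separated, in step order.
Step 0: SEND seq=100 -> in-order
Step 1: SEND seq=2000 -> in-order
Step 3: SEND seq=370 -> out-of-order
Step 4: SEND seq=466 -> out-of-order

Answer: yes yes no no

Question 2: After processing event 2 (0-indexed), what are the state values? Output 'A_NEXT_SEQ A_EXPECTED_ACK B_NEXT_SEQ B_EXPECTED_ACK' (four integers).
After event 0: A_seq=246 A_ack=2000 B_seq=2000 B_ack=246
After event 1: A_seq=246 A_ack=2196 B_seq=2196 B_ack=246
After event 2: A_seq=370 A_ack=2196 B_seq=2196 B_ack=246

370 2196 2196 246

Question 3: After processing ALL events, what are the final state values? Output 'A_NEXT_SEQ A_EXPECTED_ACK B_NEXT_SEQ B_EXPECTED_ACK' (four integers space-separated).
Answer: 630 2196 2196 246

Derivation:
After event 0: A_seq=246 A_ack=2000 B_seq=2000 B_ack=246
After event 1: A_seq=246 A_ack=2196 B_seq=2196 B_ack=246
After event 2: A_seq=370 A_ack=2196 B_seq=2196 B_ack=246
After event 3: A_seq=466 A_ack=2196 B_seq=2196 B_ack=246
After event 4: A_seq=630 A_ack=2196 B_seq=2196 B_ack=246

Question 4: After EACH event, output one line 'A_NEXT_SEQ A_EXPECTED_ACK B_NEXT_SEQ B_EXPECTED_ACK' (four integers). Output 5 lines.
246 2000 2000 246
246 2196 2196 246
370 2196 2196 246
466 2196 2196 246
630 2196 2196 246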